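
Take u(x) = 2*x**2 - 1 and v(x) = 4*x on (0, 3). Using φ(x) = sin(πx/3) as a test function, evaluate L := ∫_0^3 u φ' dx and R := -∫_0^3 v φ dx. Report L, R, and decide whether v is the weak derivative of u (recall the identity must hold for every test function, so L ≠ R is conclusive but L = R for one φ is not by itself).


LHS = -36/π, RHS = -36/π. Yes, v = u' weakly.

u(x) = 2*x**2 - 1, classical derivative u'(x) = 4*x.
φ(x) = sin(πx/3), so φ'(x) = π*cos(π*x/3)/3.
Note φ(0) = φ(3) = 0, so the boundary term u·φ vanishes.
LHS = ∫_0^3 u(x) φ'(x) dx = ∫_0^3 (2*π*x^2*cos(π*x/3)/3 - π*cos(π*x/3)/3) dx. Term by term:
  ∫_0^3 -π*cos(π*x/3)/3 dx = 0;  ∫_0^3 2*π*x^2*cos(π*x/3)/3 dx = -36/π.
Sum: 0 − 36/π = -36/π.
So LHS = -36/π.
∫_0^3 v(x) φ(x) dx = ∫_0^3 (4*x*sin(π*x/3)) dx. Term by term:
  ∫_0^3 4*x*sin(π*x/3) dx = 36/π.
So RHS = -∫_0^3 v(x) φ(x) dx = -36/π.
LHS = RHS, so the identity holds for this test φ.
Moreover u is smooth here and v(x) = u'(x) = 4*x pointwise, so the identity holds for every test function. Hence v is the weak derivative of u.


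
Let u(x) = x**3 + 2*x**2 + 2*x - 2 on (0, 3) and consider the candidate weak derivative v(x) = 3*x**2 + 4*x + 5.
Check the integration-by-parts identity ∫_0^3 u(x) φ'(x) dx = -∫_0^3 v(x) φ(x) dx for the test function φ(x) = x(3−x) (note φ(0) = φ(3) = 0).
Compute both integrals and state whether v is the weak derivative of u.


LHS = -1449/20, RHS = -1719/20. No, v is not the weak derivative of u.

u(x) = x**3 + 2*x**2 + 2*x - 2, classical derivative u'(x) = 3*x**2 + 4*x + 2.
φ(x) = x(3−x), so φ'(x) = 3 - 2*x.
Note φ(0) = φ(3) = 0, so the boundary term u·φ vanishes.
LHS = ∫_0^3 u(x) φ'(x) dx = ∫_0^3 (-2*x^4 - x^3 + 2*x^2 + 10*x - 6) dx. Term by term:
  ∫_0^3 -2*x^4 dx = -486/5;  ∫_0^3 -x^3 dx = -81/4;  ∫_0^3 2*x^2 dx = 18;
  ∫_0^3 10*x dx = 45;  ∫_0^3 -6 dx = -18.
Sum: -486/5 − 81/4 + 18 + 45 − 18 = -1449/20.
So LHS = -1449/20.
∫_0^3 v(x) φ(x) dx = ∫_0^3 (-3*x^4 + 5*x^3 + 7*x^2 + 15*x) dx. Term by term:
  ∫_0^3 -3*x^4 dx = -729/5;  ∫_0^3 5*x^3 dx = 405/4;  ∫_0^3 7*x^2 dx = 63;
  ∫_0^3 15*x dx = 135/2.
Sum: -729/5 + 405/4 + 63 + 135/2 = 1719/20.
So RHS = -∫_0^3 v(x) φ(x) dx = -1719/20.
LHS − RHS = 27/2 ≠ 0, so the identity fails.
(For a valid weak derivative the identity must hold for EVERY test function, in particular this one. The failure shows v is NOT the weak derivative of u.)
Correct weak derivative would be u'(x) = 3*x**2 + 4*x + 2.


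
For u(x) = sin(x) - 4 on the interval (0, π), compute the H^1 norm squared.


||u||_{H^1(0,π)}^2 = -16 + 17*π

u'(x) = cos(x).
Expand u² and (u')² and integrate term by term on (0, π), using: for integers n ≥ 1, ∫_0^π sin²(nx) dx = ∫_0^π cos²(nx) dx = π/2; for n ≠ n', ∫_0^π sin(nx)sin(n'x) dx = ∫_0^π cos(nx)cos(n'x) dx = 0; and by product-to-sum, ∫_0^π sin(nx)cos(n'x) dx = ½∫_0^π [sin((n+n')x) + sin((n−n')x)] dx, which is 0 when n+n' is even and 2n/(n²−n'²) when n+n' is odd (it need not vanish on (0, π)). For the constant mode: ∫_0^π 1 dx = π, ∫_0^π cos(nx) dx = 0, ∫_0^π sin(nx) dx = (1−(−1)^n)/n.
  u² squared terms: (-4)²·∫1 dx = 16·π = 16*π;  (1)²·∫sin(x)² dx = 1·π/2 = π/2.
  u² cross terms: 2·(-4)·(1)·∫1·sin(x) dx = -8·(2) = -16.
  So ∫_0^π u² dx = 16*π + π/2 − 16 = -16 + 33*π/2.
  (u')² squared terms: (1)²·∫cos(x)² dx = 1·π/2 = π/2.
  So ∫_0^π (u')² dx = π/2.
||u||_{H^1}^2 = (-16 + 33*π/2) + (π/2) = -16 + 17*π.


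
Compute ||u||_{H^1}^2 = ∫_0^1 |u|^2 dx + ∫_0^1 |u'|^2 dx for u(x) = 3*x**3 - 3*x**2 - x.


||u||_{H^1}^2 = 613/210

The H^1 norm (squared) on an interval (0, L) is
  ||u||_{H^1}^2 = ∫_0^L u(x)^2 dx + ∫_0^L u'(x)^2 dx.
Compute u'(x) = 9*x**2 - 6*x - 1.
Then u(x)^2 = 9*x**6 - 18*x**5 + 3*x**4 + 6*x**3 + x**2 and u'(x)^2 = 81*x**4 - 108*x**3 + 18*x**2 + 12*x + 1.
Integrate each monomial from 0 to 1 using ∫_0^1 c·x^n dx = c·1^(n+1)/(n+1):
  ∫_0^1 u(x)^2 dx = ∫_0^1 (9*x^6 - 18*x^5 + 3*x^4 + 6*x^3 + x^2) dx. Term by term:
    ∫_0^1 9*x^6 dx = 9/7;  ∫_0^1 -18*x^5 dx = -3;  ∫_0^1 3*x^4 dx = 3/5;
    ∫_0^1 6*x^3 dx = 3/2;  ∫_0^1 x^2 dx = 1/3.
  Sum: 9/7 − 3 + 3/5 + 3/2 + 1/3 = 151/210.
  ∫_0^1 u'(x)^2 dx = ∫_0^1 (81*x^4 - 108*x^3 + 18*x^2 + 12*x + 1) dx. Term by term:
    ∫_0^1 81*x^4 dx = 81/5;  ∫_0^1 -108*x^3 dx = -27;  ∫_0^1 18*x^2 dx = 6;
    ∫_0^1 12*x dx = 6;  ∫_0^1 1 dx = 1.
  Sum: 81/5 − 27 + 6 + 6 + 1 = 11/5.
Adding: ||u||_{H^1}^2 = 151/210 + 11/5 = 613/210.


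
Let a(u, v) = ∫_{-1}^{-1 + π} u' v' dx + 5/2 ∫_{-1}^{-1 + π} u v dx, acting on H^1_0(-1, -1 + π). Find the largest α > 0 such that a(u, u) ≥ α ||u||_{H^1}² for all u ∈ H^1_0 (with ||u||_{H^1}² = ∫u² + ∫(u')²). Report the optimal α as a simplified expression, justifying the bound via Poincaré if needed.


α = 1

Coercivity of a(·,·) on H^1_0(-1, -1 + π) means a(u, u) ≥ α ||u||_{H^1}² for every u ∈ H^1_0.
The interval has length L = π, and Poincaré/coercivity depend only on L. Here a(u, u) = ∫(u')² + (5/2)·∫u².
Here c = 5/2 ≥ 1, so a(u,u) = ∫(u')² + c∫u² ≥ ∫(u')² + ∫u² = ||u||_{H^1}², i.e. α = 1 works. No larger α is possible: a(u,u) ≥ α||u||_{H^1}² means (1−α)∫(u')² ≥ (α−c)∫u², and for the modes u_n = sin(nπ(x−x₀)/L) (x₀ the left endpoint) one has ∫u_n²/∫(u_n')² = (L/(nπ))² → 0, so a(u_n,u_n)/||u_n||_{H^1}² → 1. Hence the optimal constant is α = 1.
Therefore α = 1.


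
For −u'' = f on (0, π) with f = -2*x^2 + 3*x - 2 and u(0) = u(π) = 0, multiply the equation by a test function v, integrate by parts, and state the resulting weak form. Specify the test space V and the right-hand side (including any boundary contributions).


V = H^1_0(0, π) (so v(0) = v(π) = 0); weak form: ∫_0^π u'v' dx = ∫_0^π (-2*x^2 + 3*x - 2) v dx for all v ∈ V.

Multiply both sides by a test function v and integrate from 0 to π:
  ∫_0^π −u''(x) v(x) dx = ∫_0^π f(x) v(x) dx.
Integrate the LHS by parts once:
  ∫_0^π −u'' v dx = −[u'(x) v(x)]_0^π + ∫_0^π u'(x) v'(x) dx.
Thus ∫_0^π u'(x) v'(x) dx = ∫_0^π f(x) v(x) dx + [u'(x) v(x)]_0^π.
Choose V so that boundary terms are either known or forced to vanish.
u is Dirichlet: u(0) = u(π) = 0. Let V = H^1_0(0, π); then v(0) = v(π) = 0, and [u' v]_0^π = 0.
Weak formulation: find u (satisfying any essential BC) such that ∫_0^π u'(x) v'(x) dx = ∫_0^π f v dx for all v ∈ V.
Substituting f(x) = -2*x^2 + 3*x - 2, the right-hand side is ∫_0^π (-2*x^2 + 3*x - 2) v dx.


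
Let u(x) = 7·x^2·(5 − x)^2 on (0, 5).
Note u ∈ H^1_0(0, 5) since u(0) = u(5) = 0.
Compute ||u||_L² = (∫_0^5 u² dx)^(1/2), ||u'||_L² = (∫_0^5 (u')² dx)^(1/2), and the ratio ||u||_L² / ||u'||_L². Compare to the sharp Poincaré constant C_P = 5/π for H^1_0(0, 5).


||u||_L² / ||u'||_L² = 5*sqrt(3)/6 < C_P = 5/π.

u(x) = 7·x^2·(5 − x)^2, so u'(x) = 14*x*(x - 5)*(2*x - 5).
u(x) = 7·x^2·(5 − x)^2 vanishes at x = 0 and x = 5, so u ∈ H^1_0(0, 5). Differentiate via the product rule and integrate the resulting polynomials term by term.
  ∫_0^5 u² dx = ∫_0^5 (49*x^8 - 980*x^7 + 7350*x^6 - 24500*x^5 + 30625*x^4) dx. Term by term:
    ∫_0^5 49*x^8 dx = 95703125/9;  ∫_0^5 -980*x^7 dx = -95703125/2;  ∫_0^5 7350*x^6 dx = 82031250;
    ∫_0^5 -24500*x^5 dx = -191406250/3;  ∫_0^5 30625*x^4 dx = 19140625.
  Sum: 95703125/9 − 95703125/2 + 82031250 − 191406250/3 + 19140625 = 2734375/18.
  ∫_0^5 (u')² dx = ∫_0^5 (784*x^6 - 11760*x^5 + 63700*x^4 - 147000*x^3 + 122500*x^2) dx. Term by term:
    ∫_0^5 784*x^6 dx = 8750000;  ∫_0^5 -11760*x^5 dx = -30625000;  ∫_0^5 63700*x^4 dx = 39812500;
    ∫_0^5 -147000*x^3 dx = -22968750;  ∫_0^5 122500*x^2 dx = 15312500/3.
  Sum: 8750000 − 30625000 + 39812500 − 22968750 + 15312500/3 = 218750/3.
∫_0^5 u² dx = 2734375/18, so ||u||_L² = 625*sqrt(14)/6.
∫_0^5 (u')² dx = 218750/3, so ||u'||_L² = 125*sqrt(42)/3.
Ratio ||u||_L² / ||u'||_L² = 5*sqrt(3)/6.
Sharp Poincaré constant on H^1_0(0, 5) is C_P = L/π = 5/π, achieved by sin(π/5·x).
A polynomial bump cannot attain the sharp Poincaré constant (only the first sine eigenfunction does), so the ratio is strictly less than C_P, consistent with ||u||_L² ≤ C_P ||u'||_L².


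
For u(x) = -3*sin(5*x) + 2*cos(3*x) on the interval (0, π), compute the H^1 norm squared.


||u||_{H^1(0,π)}^2 = 137*π

u'(x) = -6*sin(3*x) - 15*cos(5*x).
Expand u² and (u')² and integrate term by term on (0, π), using: for integers n ≥ 1, ∫_0^π sin²(nx) dx = ∫_0^π cos²(nx) dx = π/2; for n ≠ n', ∫_0^π sin(nx)sin(n'x) dx = ∫_0^π cos(nx)cos(n'x) dx = 0; and by product-to-sum, ∫_0^π sin(nx)cos(n'x) dx = ½∫_0^π [sin((n+n')x) + sin((n−n')x)] dx, which is 0 when n+n' is even and 2n/(n²−n'²) when n+n' is odd (it need not vanish on (0, π)).
  u² squared terms: (-3)²·∫sin(5x)² dx = 9·π/2 = 9*π/2;  (2)²·∫cos(3x)² dx = 4·π/2 = 2*π.
  u² cross terms: 2·(-3)·(2)·∫sin(5x)·cos(3x) dx = -12·(0) = 0.
  So ∫_0^π u² dx = 9*π/2 + 2*π + 0 = 13*π/2.
  (u')² squared terms: (-15)²·∫cos(5x)² dx = 225·π/2 = 225*π/2;  (-6)²·∫sin(3x)² dx = 36·π/2 = 18*π.
  (u')² cross terms: 2·(-15)·(-6)·∫cos(5x)·sin(3x) dx = 180·(0) = 0.
  So ∫_0^π (u')² dx = 225*π/2 + 18*π + 0 = 261*π/2.
||u||_{H^1}^2 = (13*π/2) + (261*π/2) = 137*π.


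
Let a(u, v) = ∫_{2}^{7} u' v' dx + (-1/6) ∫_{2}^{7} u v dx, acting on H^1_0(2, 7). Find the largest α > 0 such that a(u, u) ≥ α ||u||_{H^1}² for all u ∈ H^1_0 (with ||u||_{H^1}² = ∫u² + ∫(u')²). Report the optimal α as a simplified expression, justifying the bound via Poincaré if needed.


α = (-25/6 + π^2)/(π^2 + 25)

Coercivity of a(·,·) on H^1_0(2, 7) means a(u, u) ≥ α ||u||_{H^1}² for every u ∈ H^1_0.
The interval has length L = 5, and Poincaré/coercivity depend only on L. Here a(u, u) = ∫(u')² + (-1/6)·∫u².
Here c = -1/6 < 0 with |c| < (π/L)² = π^2/25, so coercivity still holds. The condition a(u,u) ≥ α||u||_{H^1}² reads (1−α)∫(u')² ≥ (α−c)∫u². Any admissible α is ≤ 1 (rapidly oscillating u have ∫u²/∫(u')² → 0), and α = 1 would force 0 ≥ (1−c)∫u², impossible since c < 1; so 1−α > 0. By the sharp Poincaré inequality on H^1_0 of an interval of length L, ∫(u')² ≥ (π/L)²∫u² with equality for the first sine mode sin(π(x−x₀)/L) (x₀ the left endpoint), so the inequality holds for all u iff (1−α)(π/L)² ≥ α − c, i.e. α ≤ ((π/L)² + c)/((π/L)² + 1) = (1 + c(L/π)²)/(1 + (L/π)²). (Direct route, valid since c ≤ 0: Poincaré gives c∫u² ≥ c(L/π)²∫(u')², so a(u,u) ≥ (1 + c(L/π)²)∫(u')², while ||u||_{H^1}² ≤ (1 + (L/π)²)∫(u')²; dividing yields the same α.) With (π/L)² = π^2/25 and c = -1/6, the largest admissible constant is α = ((π/L)² + c)/((π/L)² + 1).
Simplifying, α = (-25/6 + π^2)/(π^2 + 25).


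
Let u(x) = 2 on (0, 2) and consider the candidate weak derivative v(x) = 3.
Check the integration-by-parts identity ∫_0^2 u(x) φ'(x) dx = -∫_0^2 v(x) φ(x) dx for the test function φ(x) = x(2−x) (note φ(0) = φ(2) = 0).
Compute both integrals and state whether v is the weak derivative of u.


LHS = 0, RHS = -4. No, v is not the weak derivative of u.

u(x) = 2, classical derivative u'(x) = 0.
φ(x) = x(2−x), so φ'(x) = 2 - 2*x.
Note φ(0) = φ(2) = 0, so the boundary term u·φ vanishes.
LHS = ∫_0^2 u(x) φ'(x) dx = ∫_0^2 (4 - 4*x) dx. Term by term:
  ∫_0^2 -4*x dx = -8;  ∫_0^2 4 dx = 8.
Sum: -8 + 8 = 0.
So LHS = 0.
∫_0^2 v(x) φ(x) dx = ∫_0^2 (-3*x^2 + 6*x) dx. Term by term:
  ∫_0^2 -3*x^2 dx = -8;  ∫_0^2 6*x dx = 12.
Sum: -8 + 12 = 4.
So RHS = -∫_0^2 v(x) φ(x) dx = -4.
LHS − RHS = 4 ≠ 0, so the identity fails.
(For a valid weak derivative the identity must hold for EVERY test function, in particular this one. The failure shows v is NOT the weak derivative of u.)
Correct weak derivative would be u'(x) = 0.


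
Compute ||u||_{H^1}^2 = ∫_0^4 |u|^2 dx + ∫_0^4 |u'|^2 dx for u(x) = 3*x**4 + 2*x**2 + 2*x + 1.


||u||_{H^1}^2 = 23150748/35

The H^1 norm (squared) on an interval (0, L) is
  ||u||_{H^1}^2 = ∫_0^L u(x)^2 dx + ∫_0^L u'(x)^2 dx.
Compute u'(x) = 12*x**3 + 4*x + 2.
Then u(x)^2 = 9*x**8 + 12*x**6 + 12*x**5 + 10*x**4 + 8*x**3 + 8*x**2 + 4*x + 1 and u'(x)^2 = 144*x**6 + 96*x**4 + 48*x**3 + 16*x**2 + 16*x + 4.
Integrate each monomial from 0 to 4 using ∫_0^4 c·x^n dx = c·4^(n+1)/(n+1):
  ∫_0^4 u(x)^2 dx = ∫_0^4 (9*x^8 + 12*x^6 + 12*x^5 + 10*x^4 + 8*x^3 + 8*x^2 + 4*x + 1) dx. Term by term:
    ∫_0^4 9*x^8 dx = 262144;  ∫_0^4 12*x^6 dx = 196608/7;  ∫_0^4 12*x^5 dx = 8192;
    ∫_0^4 10*x^4 dx = 2048;  ∫_0^4 8*x^3 dx = 512;  ∫_0^4 8*x^2 dx = 512/3;
    ∫_0^4 4*x dx = 32;  ∫_0^4 1 dx = 4.
  Sum: 262144 + 196608/7 + 8192 + 2048 + 512 + 512/3 + 32 + 4 = 6324980/21.
  ∫_0^4 u'(x)^2 dx = ∫_0^4 (144*x^6 + 96*x^4 + 48*x^3 + 16*x^2 + 16*x + 4) dx. Term by term:
    ∫_0^4 144*x^6 dx = 2359296/7;  ∫_0^4 96*x^4 dx = 98304/5;  ∫_0^4 48*x^3 dx = 3072;
    ∫_0^4 16*x^2 dx = 1024/3;  ∫_0^4 16*x dx = 128;  ∫_0^4 4 dx = 16.
  Sum: 2359296/7 + 98304/5 + 3072 + 1024/3 + 128 + 16 = 37827344/105.
Adding: ||u||_{H^1}^2 = 6324980/21 + 37827344/105 = 23150748/35.


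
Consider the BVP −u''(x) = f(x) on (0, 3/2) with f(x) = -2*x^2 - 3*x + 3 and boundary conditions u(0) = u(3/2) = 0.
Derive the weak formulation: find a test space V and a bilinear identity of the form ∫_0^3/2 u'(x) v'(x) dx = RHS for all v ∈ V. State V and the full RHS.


V = H^1_0(0, 3/2) (so v(0) = v(3/2) = 0); weak form: ∫_0^3/2 u'v' dx = ∫_0^3/2 (-2*x^2 - 3*x + 3) v dx for all v ∈ V.

Multiply both sides by a test function v and integrate from 0 to 3/2:
  ∫_0^3/2 −u''(x) v(x) dx = ∫_0^3/2 f(x) v(x) dx.
Integrate the LHS by parts once:
  ∫_0^3/2 −u'' v dx = −[u'(x) v(x)]_0^3/2 + ∫_0^3/2 u'(x) v'(x) dx.
Thus ∫_0^3/2 u'(x) v'(x) dx = ∫_0^3/2 f(x) v(x) dx + [u'(x) v(x)]_0^3/2.
Choose V so that boundary terms are either known or forced to vanish.
u is Dirichlet: u(0) = u(3/2) = 0. Let V = H^1_0(0, 3/2); then v(0) = v(3/2) = 0, and [u' v]_0^3/2 = 0.
Weak formulation: find u (satisfying any essential BC) such that ∫_0^3/2 u'(x) v'(x) dx = ∫_0^3/2 f v dx for all v ∈ V.
Substituting f(x) = -2*x^2 - 3*x + 3, the right-hand side is ∫_0^3/2 (-2*x^2 - 3*x + 3) v dx.


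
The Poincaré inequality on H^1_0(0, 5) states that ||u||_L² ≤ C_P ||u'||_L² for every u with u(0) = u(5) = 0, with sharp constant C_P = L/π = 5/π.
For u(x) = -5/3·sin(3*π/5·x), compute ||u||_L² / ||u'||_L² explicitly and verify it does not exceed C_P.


||u||_L² / ||u'||_L² = 5/(3*π) < C_P = 5/π.

u(x) = -5/3·sin(3*π/5·x), so u'(x) = -π*cos(3*π*x/5).
Writing u(x) = A·sin(kπx/L) with A = -5/3 and k = 3, use ∫_0^L sin²(kπx/L) dx = L/2 and ∫_0^L cos²(kπx/L) dx = L/2.
u² = 25/9·sin²(3*π/5·x) and (u')² = π^2·cos²(3*π/5·x), and each of sin², cos² integrates to L/2 = 5/2 over (0, 5).
∫_0^5 u² dx = 125/18, so ||u||_L² = 5*sqrt(10)/6.
∫_0^5 (u')² dx = 5*π^2/2, so ||u'||_L² = sqrt(10)*π/2.
Ratio ||u||_L² / ||u'||_L² = 5/(3*π).
Sharp Poincaré constant on H^1_0(0, 5) is C_P = L/π = 5/π, achieved by sin(π/5·x).
This is the k = 3 harmonic; the ratio L/(kπ) is strictly less than C_P = L/π, consistent with the sharp inequality ||u||_L² ≤ C_P ||u'||_L².


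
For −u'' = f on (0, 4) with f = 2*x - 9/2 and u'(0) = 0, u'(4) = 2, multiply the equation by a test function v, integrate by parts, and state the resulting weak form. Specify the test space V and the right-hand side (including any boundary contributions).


V = H^1(0, 4) (v unrestricted at boundary; u is determined up to an additive constant); weak form: ∫_0^4 u'v' dx = ∫_0^4 (2*x - 9/2) v dx + 2·v(4) for all v ∈ V.

Multiply both sides by a test function v and integrate from 0 to 4:
  ∫_0^4 −u''(x) v(x) dx = ∫_0^4 f(x) v(x) dx.
Integrate the LHS by parts once:
  ∫_0^4 −u'' v dx = −[u'(x) v(x)]_0^4 + ∫_0^4 u'(x) v'(x) dx.
Thus ∫_0^4 u'(x) v'(x) dx = ∫_0^4 f(x) v(x) dx + [u'(x) v(x)]_0^4.
Choose V so that boundary terms are either known or forced to vanish.
u has inhomogeneous Neumann u'(0) = 0, u'(4) = 2. [u' v]_0^4 = (2)·v(4) − (0)·v(0) = 2·v(4). Take V = H^1(0, 4); boundary term becomes part of RHS.
Weak formulation: find u (satisfying any essential BC) such that ∫_0^4 u'(x) v'(x) dx = ∫_0^4 f v dx + 2·v(4) for all v ∈ V (Neumann data are natural BCs: they enter the RHS as boundary terms).
Substituting f(x) = 2*x - 9/2, the right-hand side is ∫_0^4 (2*x - 9/2) v dx + 2·v(4).
Compatibility check (pure Neumann): taking v ≡ 1 ∈ V gives 0 = ∫_0^4 f dx + (2) − (0), i.e. ∫_0^4 f dx must equal u'(0) − u'(4) = -2. Indeed ∫_0^4 (2*x - 9/2) dx = -2, so the data are compatible. The solution is then unique only up to an additive constant (fix it e.g. by requiring ∫_0^4 u dx = 0).


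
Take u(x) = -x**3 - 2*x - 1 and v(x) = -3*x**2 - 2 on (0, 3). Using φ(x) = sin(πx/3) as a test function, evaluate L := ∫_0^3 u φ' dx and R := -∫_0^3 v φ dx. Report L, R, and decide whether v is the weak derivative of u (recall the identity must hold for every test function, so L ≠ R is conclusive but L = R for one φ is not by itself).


LHS = -324/π^3 + 93/π, RHS = -324/π^3 + 93/π. Yes, v = u' weakly.

u(x) = -x**3 - 2*x - 1, classical derivative u'(x) = -3*x**2 - 2.
φ(x) = sin(πx/3), so φ'(x) = π*cos(π*x/3)/3.
Note φ(0) = φ(3) = 0, so the boundary term u·φ vanishes.
LHS = ∫_0^3 u(x) φ'(x) dx = ∫_0^3 (-π*x^3*cos(π*x/3)/3 - 2*π*x*cos(π*x/3)/3 - π*cos(π*x/3)/3) dx. Term by term:
  ∫_0^3 -π*cos(π*x/3)/3 dx = 0;  ∫_0^3 -2*π*x*cos(π*x/3)/3 dx = 12/π;  ∫_0^3 -π*x^3*cos(π*x/3)/3 dx = -324/π^3 + 81/π.
Sum: 0 + 12/π + -324/π^3 + 81/π = -324/π^3 + 93/π.
So LHS = -324/π^3 + 93/π.
∫_0^3 v(x) φ(x) dx = ∫_0^3 (-3*x^2*sin(π*x/3) - 2*sin(π*x/3)) dx. Term by term:
  ∫_0^3 -2*sin(π*x/3) dx = -12/π;  ∫_0^3 -3*x^2*sin(π*x/3) dx = -81/π + 324/π^3.
Sum: -12/π + -81/π + 324/π^3 = -93/π + 324/π^3.
So RHS = -∫_0^3 v(x) φ(x) dx = -324/π^3 + 93/π.
LHS = RHS, so the identity holds for this test φ.
Moreover u is smooth here and v(x) = u'(x) = -3*x**2 - 2 pointwise, so the identity holds for every test function. Hence v is the weak derivative of u.


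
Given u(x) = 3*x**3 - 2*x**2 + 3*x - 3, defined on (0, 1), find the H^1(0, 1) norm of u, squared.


||u||_{H^1}^2 = 4561/210

The H^1 norm (squared) on an interval (0, L) is
  ||u||_{H^1}^2 = ∫_0^L u(x)^2 dx + ∫_0^L u'(x)^2 dx.
Compute u'(x) = 9*x**2 - 4*x + 3.
Then u(x)^2 = 9*x**6 - 12*x**5 + 22*x**4 - 30*x**3 + 21*x**2 - 18*x + 9 and u'(x)^2 = 81*x**4 - 72*x**3 + 70*x**2 - 24*x + 9.
Integrate each monomial from 0 to 1 using ∫_0^1 c·x^n dx = c·1^(n+1)/(n+1):
  ∫_0^1 u(x)^2 dx = ∫_0^1 (9*x^6 - 12*x^5 + 22*x^4 - 30*x^3 + 21*x^2 - 18*x + 9) dx. Term by term:
    ∫_0^1 9*x^6 dx = 9/7;  ∫_0^1 -12*x^5 dx = -2;  ∫_0^1 22*x^4 dx = 22/5;
    ∫_0^1 -30*x^3 dx = -15/2;  ∫_0^1 21*x^2 dx = 7;  ∫_0^1 -18*x dx = -9;
    ∫_0^1 9 dx = 9.
  Sum: 9/7 − 2 + 22/5 − 15/2 + 7 − 9 + 9 = 223/70.
  ∫_0^1 u'(x)^2 dx = ∫_0^1 (81*x^4 - 72*x^3 + 70*x^2 - 24*x + 9) dx. Term by term:
    ∫_0^1 81*x^4 dx = 81/5;  ∫_0^1 -72*x^3 dx = -18;  ∫_0^1 70*x^2 dx = 70/3;
    ∫_0^1 -24*x dx = -12;  ∫_0^1 9 dx = 9.
  Sum: 81/5 − 18 + 70/3 − 12 + 9 = 278/15.
Adding: ||u||_{H^1}^2 = 223/70 + 278/15 = 4561/210.


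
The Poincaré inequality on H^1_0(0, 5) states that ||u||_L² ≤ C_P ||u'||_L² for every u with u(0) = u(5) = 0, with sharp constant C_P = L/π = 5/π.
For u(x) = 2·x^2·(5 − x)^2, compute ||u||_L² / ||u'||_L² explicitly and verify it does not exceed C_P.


||u||_L² / ||u'||_L² = 5*sqrt(3)/6 < C_P = 5/π.

u(x) = 2·x^2·(5 − x)^2, so u'(x) = 4*x*(x - 5)*(2*x - 5).
u(x) = 2·x^2·(5 − x)^2 vanishes at x = 0 and x = 5, so u ∈ H^1_0(0, 5). Differentiate via the product rule and integrate the resulting polynomials term by term.
  ∫_0^5 u² dx = ∫_0^5 (4*x^8 - 80*x^7 + 600*x^6 - 2000*x^5 + 2500*x^4) dx. Term by term:
    ∫_0^5 4*x^8 dx = 7812500/9;  ∫_0^5 -80*x^7 dx = -3906250;  ∫_0^5 600*x^6 dx = 46875000/7;
    ∫_0^5 -2000*x^5 dx = -15625000/3;  ∫_0^5 2500*x^4 dx = 1562500.
  Sum: 7812500/9 − 3906250 + 46875000/7 − 15625000/3 + 1562500 = 781250/63.
  ∫_0^5 (u')² dx = ∫_0^5 (64*x^6 - 960*x^5 + 5200*x^4 - 12000*x^3 + 10000*x^2) dx. Term by term:
    ∫_0^5 64*x^6 dx = 5000000/7;  ∫_0^5 -960*x^5 dx = -2500000;  ∫_0^5 5200*x^4 dx = 3250000;
    ∫_0^5 -12000*x^3 dx = -1875000;  ∫_0^5 10000*x^2 dx = 1250000/3.
  Sum: 5000000/7 − 2500000 + 3250000 − 1875000 + 1250000/3 = 125000/21.
∫_0^5 u² dx = 781250/63, so ||u||_L² = 625*sqrt(14)/21.
∫_0^5 (u')² dx = 125000/21, so ||u'||_L² = 250*sqrt(42)/21.
Ratio ||u||_L² / ||u'||_L² = 5*sqrt(3)/6.
Sharp Poincaré constant on H^1_0(0, 5) is C_P = L/π = 5/π, achieved by sin(π/5·x).
A polynomial bump cannot attain the sharp Poincaré constant (only the first sine eigenfunction does), so the ratio is strictly less than C_P, consistent with ||u||_L² ≤ C_P ||u'||_L².


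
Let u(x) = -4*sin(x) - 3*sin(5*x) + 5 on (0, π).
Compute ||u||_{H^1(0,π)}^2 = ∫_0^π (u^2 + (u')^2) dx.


||u||_{H^1(0,π)}^2 = -92 + 158*π

u'(x) = -4*cos(x) - 15*cos(5*x).
Expand u² and (u')² and integrate term by term on (0, π), using: for integers n ≥ 1, ∫_0^π sin²(nx) dx = ∫_0^π cos²(nx) dx = π/2; for n ≠ n', ∫_0^π sin(nx)sin(n'x) dx = ∫_0^π cos(nx)cos(n'x) dx = 0; and by product-to-sum, ∫_0^π sin(nx)cos(n'x) dx = ½∫_0^π [sin((n+n')x) + sin((n−n')x)] dx, which is 0 when n+n' is even and 2n/(n²−n'²) when n+n' is odd (it need not vanish on (0, π)). For the constant mode: ∫_0^π 1 dx = π, ∫_0^π cos(nx) dx = 0, ∫_0^π sin(nx) dx = (1−(−1)^n)/n.
  u² squared terms: (5)²·∫1 dx = 25·π = 25*π;  (-4)²·∫sin(x)² dx = 16·π/2 = 8*π;  (-3)²·∫sin(5x)² dx = 9·π/2 = 9*π/2.
  u² cross terms: 2·(5)·(-4)·∫1·sin(x) dx = -40·(2) = -80;  2·(5)·(-3)·∫1·sin(5x) dx = -30·(2/5) = -12;  2·(-4)·(-3)·∫sin(x)·sin(5x) dx = 24·(0) = 0.
  So ∫_0^π u² dx = 25*π + 8*π + 9*π/2 − 80 − 12 + 0 = -92 + 75*π/2.
  (u')² squared terms: (-15)²·∫cos(5x)² dx = 225·π/2 = 225*π/2;  (-4)²·∫cos(x)² dx = 16·π/2 = 8*π.
  (u')² cross terms: 2·(-15)·(-4)·∫cos(5x)·cos(x) dx = 120·(0) = 0.
  So ∫_0^π (u')² dx = 225*π/2 + 8*π + 0 = 241*π/2.
||u||_{H^1}^2 = (-92 + 75*π/2) + (241*π/2) = -92 + 158*π.


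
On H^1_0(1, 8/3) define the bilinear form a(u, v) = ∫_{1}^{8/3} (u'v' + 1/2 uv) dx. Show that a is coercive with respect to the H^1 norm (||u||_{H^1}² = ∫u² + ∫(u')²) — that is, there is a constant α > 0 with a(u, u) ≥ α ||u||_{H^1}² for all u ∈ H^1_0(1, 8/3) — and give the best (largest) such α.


α = (25 + 18*π^2)/(2*(25 + 9*π^2))

Coercivity of a(·,·) on H^1_0(1, 8/3) means a(u, u) ≥ α ||u||_{H^1}² for every u ∈ H^1_0.
The interval has length L = 5/3, and Poincaré/coercivity depend only on L. Here a(u, u) = ∫(u')² + (1/2)·∫u².
Here 0 < c = 1/2 < 1. The condition a(u,u) ≥ α||u||_{H^1}² reads (1−α)∫(u')² ≥ (α−c)∫u². Any admissible α is ≤ 1 (rapidly oscillating u have ∫u²/∫(u')² → 0), and α = 1 would force 0 ≥ (1−c)∫u², impossible since c < 1; so 1−α > 0. By the sharp Poincaré inequality on H^1_0 of an interval of length L, ∫(u')² ≥ (π/L)²∫u² with equality for the first sine mode sin(π(x−x₀)/L) (x₀ the left endpoint), so the inequality holds for all u iff (1−α)(π/L)² ≥ α − c, i.e. α ≤ ((π/L)² + c)/((π/L)² + 1) = (1 + c(L/π)²)/(1 + (L/π)²). With (π/L)² = 9*π^2/25 and c = 1/2, the largest admissible constant is α = ((π/L)² + c)/((π/L)² + 1).
Simplifying, α = (25 + 18*π^2)/(2*(25 + 9*π^2)).


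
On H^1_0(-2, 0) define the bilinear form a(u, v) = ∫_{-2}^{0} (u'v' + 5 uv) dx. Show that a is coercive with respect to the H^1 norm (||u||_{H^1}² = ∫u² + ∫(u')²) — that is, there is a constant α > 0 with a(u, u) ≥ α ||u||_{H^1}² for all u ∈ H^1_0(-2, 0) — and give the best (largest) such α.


α = 1

Coercivity of a(·,·) on H^1_0(-2, 0) means a(u, u) ≥ α ||u||_{H^1}² for every u ∈ H^1_0.
The interval has length L = 2, and Poincaré/coercivity depend only on L. Here a(u, u) = ∫(u')² + (5)·∫u².
Here c = 5 ≥ 1, so a(u,u) = ∫(u')² + c∫u² ≥ ∫(u')² + ∫u² = ||u||_{H^1}², i.e. α = 1 works. No larger α is possible: a(u,u) ≥ α||u||_{H^1}² means (1−α)∫(u')² ≥ (α−c)∫u², and for the modes u_n = sin(nπ(x−x₀)/L) (x₀ the left endpoint) one has ∫u_n²/∫(u_n')² = (L/(nπ))² → 0, so a(u_n,u_n)/||u_n||_{H^1}² → 1. Hence the optimal constant is α = 1.
Therefore α = 1.


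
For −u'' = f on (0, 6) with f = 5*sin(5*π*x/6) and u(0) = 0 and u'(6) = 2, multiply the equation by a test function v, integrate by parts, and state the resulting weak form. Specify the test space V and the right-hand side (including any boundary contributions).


V = {v ∈ H^1(0, 6) : v(0) = 0} (test functions vanish at x = 0 where u is specified); weak form: ∫_0^6 u'v' dx = ∫_0^6 (5*sin(5*π*x/6)) v dx + 2·v(6) for all v ∈ V.

Multiply both sides by a test function v and integrate from 0 to 6:
  ∫_0^6 −u''(x) v(x) dx = ∫_0^6 f(x) v(x) dx.
Integrate the LHS by parts once:
  ∫_0^6 −u'' v dx = −[u'(x) v(x)]_0^6 + ∫_0^6 u'(x) v'(x) dx.
Thus ∫_0^6 u'(x) v'(x) dx = ∫_0^6 f(x) v(x) dx + [u'(x) v(x)]_0^6.
Choose V so that boundary terms are either known or forced to vanish.
Mixed BC: u(0) = 0 (Dirichlet) and u'(6) = 2 (Neumann). Define V = {v ∈ H^1(0, 6) : v(0) = 0}. Then [u' v]_0^6 = u'(6)·v(6) − u'(0)·0 = 2·v(6).
Weak formulation: find u (satisfying any essential BC) such that ∫_0^6 u'(x) v'(x) dx = ∫_0^6 f v dx + 2·v(6) for all v ∈ V (Dirichlet at 0 absorbed into V; Neumann datum at x = 6 contributes the boundary term).
Substituting f(x) = 5*sin(5*π*x/6), the right-hand side is ∫_0^6 (5*sin(5*π*x/6)) v dx + 2·v(6).


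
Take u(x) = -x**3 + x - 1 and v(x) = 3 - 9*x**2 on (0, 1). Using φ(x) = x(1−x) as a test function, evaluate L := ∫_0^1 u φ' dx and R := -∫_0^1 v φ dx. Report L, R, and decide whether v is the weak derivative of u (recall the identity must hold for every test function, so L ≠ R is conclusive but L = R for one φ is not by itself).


LHS = -1/60, RHS = -1/20. No, v is not the weak derivative of u.

u(x) = -x**3 + x - 1, classical derivative u'(x) = 1 - 3*x**2.
φ(x) = x(1−x), so φ'(x) = 1 - 2*x.
Note φ(0) = φ(1) = 0, so the boundary term u·φ vanishes.
LHS = ∫_0^1 u(x) φ'(x) dx = ∫_0^1 (2*x^4 - x^3 - 2*x^2 + 3*x - 1) dx. Term by term:
  ∫_0^1 2*x^4 dx = 2/5;  ∫_0^1 -x^3 dx = -1/4;  ∫_0^1 -2*x^2 dx = -2/3;
  ∫_0^1 3*x dx = 3/2;  ∫_0^1 -1 dx = -1.
Sum: 2/5 − 1/4 − 2/3 + 3/2 − 1 = -1/60.
So LHS = -1/60.
∫_0^1 v(x) φ(x) dx = ∫_0^1 (9*x^4 - 9*x^3 - 3*x^2 + 3*x) dx. Term by term:
  ∫_0^1 9*x^4 dx = 9/5;  ∫_0^1 -9*x^3 dx = -9/4;  ∫_0^1 -3*x^2 dx = -1;
  ∫_0^1 3*x dx = 3/2.
Sum: 9/5 − 9/4 − 1 + 3/2 = 1/20.
So RHS = -∫_0^1 v(x) φ(x) dx = -1/20.
LHS − RHS = 1/30 ≠ 0, so the identity fails.
(For a valid weak derivative the identity must hold for EVERY test function, in particular this one. The failure shows v is NOT the weak derivative of u.)
Correct weak derivative would be u'(x) = 1 - 3*x**2.


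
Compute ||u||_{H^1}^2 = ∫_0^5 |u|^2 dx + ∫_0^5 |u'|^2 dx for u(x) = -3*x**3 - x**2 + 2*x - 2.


||u||_{H^1}^2 = 1158755/7

The H^1 norm (squared) on an interval (0, L) is
  ||u||_{H^1}^2 = ∫_0^L u(x)^2 dx + ∫_0^L u'(x)^2 dx.
Compute u'(x) = -9*x**2 - 2*x + 2.
Then u(x)^2 = 9*x**6 + 6*x**5 - 11*x**4 + 8*x**3 + 8*x**2 - 8*x + 4 and u'(x)^2 = 81*x**4 + 36*x**3 - 32*x**2 - 8*x + 4.
Integrate each monomial from 0 to 5 using ∫_0^5 c·x^n dx = c·5^(n+1)/(n+1):
  ∫_0^5 u(x)^2 dx = ∫_0^5 (9*x^6 + 6*x^5 - 11*x^4 + 8*x^3 + 8*x^2 - 8*x + 4) dx. Term by term:
    ∫_0^5 9*x^6 dx = 703125/7;  ∫_0^5 6*x^5 dx = 15625;  ∫_0^5 -11*x^4 dx = -6875;
    ∫_0^5 8*x^3 dx = 1250;  ∫_0^5 8*x^2 dx = 1000/3;  ∫_0^5 -8*x dx = -100;
    ∫_0^5 4 dx = 20.
  Sum: 703125/7 + 15625 − 6875 + 1250 + 1000/3 − 100 + 20 = 2324695/21.
  ∫_0^5 u'(x)^2 dx = ∫_0^5 (81*x^4 + 36*x^3 - 32*x^2 - 8*x + 4) dx. Term by term:
    ∫_0^5 81*x^4 dx = 50625;  ∫_0^5 36*x^3 dx = 5625;  ∫_0^5 -32*x^2 dx = -4000/3;
    ∫_0^5 -8*x dx = -100;  ∫_0^5 4 dx = 20.
  Sum: 50625 + 5625 − 4000/3 − 100 + 20 = 164510/3.
Adding: ||u||_{H^1}^2 = 2324695/21 + 164510/3 = 1158755/7.


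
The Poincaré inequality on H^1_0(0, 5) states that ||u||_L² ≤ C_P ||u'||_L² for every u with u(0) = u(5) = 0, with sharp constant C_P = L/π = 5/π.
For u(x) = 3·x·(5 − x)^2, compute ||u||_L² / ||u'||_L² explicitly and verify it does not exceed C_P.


||u||_L² / ||u'||_L² = 5*sqrt(14)/14 < C_P = 5/π.

u(x) = 3·x·(5 − x)^2, so u'(x) = 3*(x - 5)*(3*x - 5).
u(x) = 3·x·(5 − x)^2 vanishes at x = 0 and x = 5, so u ∈ H^1_0(0, 5). Differentiate via the product rule and integrate the resulting polynomials term by term.
  ∫_0^5 u² dx = ∫_0^5 (9*x^6 - 180*x^5 + 1350*x^4 - 4500*x^3 + 5625*x^2) dx. Term by term:
    ∫_0^5 9*x^6 dx = 703125/7;  ∫_0^5 -180*x^5 dx = -468750;  ∫_0^5 1350*x^4 dx = 843750;
    ∫_0^5 -4500*x^3 dx = -703125;  ∫_0^5 5625*x^2 dx = 234375.
  Sum: 703125/7 − 468750 + 843750 − 703125 + 234375 = 46875/7.
  ∫_0^5 (u')² dx = ∫_0^5 (81*x^4 - 1080*x^3 + 4950*x^2 - 9000*x + 5625) dx. Term by term:
    ∫_0^5 81*x^4 dx = 50625;  ∫_0^5 -1080*x^3 dx = -168750;  ∫_0^5 4950*x^2 dx = 206250;
    ∫_0^5 -9000*x dx = -112500;  ∫_0^5 5625 dx = 28125.
  Sum: 50625 − 168750 + 206250 − 112500 + 28125 = 3750.
∫_0^5 u² dx = 46875/7, so ||u||_L² = 125*sqrt(21)/7.
∫_0^5 (u')² dx = 3750, so ||u'||_L² = 25*sqrt(6).
Ratio ||u||_L² / ||u'||_L² = 5*sqrt(14)/14.
Sharp Poincaré constant on H^1_0(0, 5) is C_P = L/π = 5/π, achieved by sin(π/5·x).
A polynomial bump cannot attain the sharp Poincaré constant (only the first sine eigenfunction does), so the ratio is strictly less than C_P, consistent with ||u||_L² ≤ C_P ||u'||_L².


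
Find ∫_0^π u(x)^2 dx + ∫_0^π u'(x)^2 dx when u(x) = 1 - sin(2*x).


||u||_{H^1(0,π)}^2 = 7*π/2

u'(x) = -2*cos(2*x).
Expand u² and (u')² and integrate term by term on (0, π), using: for integers n ≥ 1, ∫_0^π sin²(nx) dx = ∫_0^π cos²(nx) dx = π/2; for n ≠ n', ∫_0^π sin(nx)sin(n'x) dx = ∫_0^π cos(nx)cos(n'x) dx = 0; and by product-to-sum, ∫_0^π sin(nx)cos(n'x) dx = ½∫_0^π [sin((n+n')x) + sin((n−n')x)] dx, which is 0 when n+n' is even and 2n/(n²−n'²) when n+n' is odd (it need not vanish on (0, π)). For the constant mode: ∫_0^π 1 dx = π, ∫_0^π cos(nx) dx = 0, ∫_0^π sin(nx) dx = (1−(−1)^n)/n.
  u² squared terms: (1)²·∫1 dx = 1·π = π;  (-1)²·∫sin(2x)² dx = 1·π/2 = π/2.
  u² cross terms: 2·(1)·(-1)·∫1·sin(2x) dx = -2·(0) = 0.
  So ∫_0^π u² dx = π + π/2 + 0 = 3*π/2.
  (u')² squared terms: (-2)²·∫cos(2x)² dx = 4·π/2 = 2*π.
  So ∫_0^π (u')² dx = 2*π.
||u||_{H^1}^2 = (3*π/2) + (2*π) = 7*π/2.


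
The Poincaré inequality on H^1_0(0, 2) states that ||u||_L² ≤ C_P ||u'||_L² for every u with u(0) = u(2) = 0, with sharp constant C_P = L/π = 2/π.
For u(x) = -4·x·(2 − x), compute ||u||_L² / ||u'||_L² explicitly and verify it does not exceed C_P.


||u||_L² / ||u'||_L² = sqrt(10)/5 < C_P = 2/π.

u(x) = -4·x·(2 − x), so u'(x) = 8*x - 8.
u(x) = -4·x·(2 − x) vanishes at x = 0 and x = 2, so u ∈ H^1_0(0, 2). Differentiate via the product rule and integrate the resulting polynomials term by term.
  ∫_0^2 u² dx = ∫_0^2 (16*x^4 - 64*x^3 + 64*x^2) dx. Term by term:
    ∫_0^2 16*x^4 dx = 512/5;  ∫_0^2 -64*x^3 dx = -256;  ∫_0^2 64*x^2 dx = 512/3.
  Sum: 512/5 − 256 + 512/3 = 256/15.
  ∫_0^2 (u')² dx = ∫_0^2 (64*x^2 - 128*x + 64) dx. Term by term:
    ∫_0^2 64*x^2 dx = 512/3;  ∫_0^2 -128*x dx = -256;  ∫_0^2 64 dx = 128.
  Sum: 512/3 − 256 + 128 = 128/3.
∫_0^2 u² dx = 256/15, so ||u||_L² = 16*sqrt(15)/15.
∫_0^2 (u')² dx = 128/3, so ||u'||_L² = 8*sqrt(6)/3.
Ratio ||u||_L² / ||u'||_L² = sqrt(10)/5.
Sharp Poincaré constant on H^1_0(0, 2) is C_P = L/π = 2/π, achieved by sin(π/2·x).
A polynomial bump cannot attain the sharp Poincaré constant (only the first sine eigenfunction does), so the ratio is strictly less than C_P, consistent with ||u||_L² ≤ C_P ||u'||_L².


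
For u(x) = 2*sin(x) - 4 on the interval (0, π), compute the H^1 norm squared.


||u||_{H^1(0,π)}^2 = -32 + 20*π

u'(x) = 2*cos(x).
Expand u² and (u')² and integrate term by term on (0, π), using: for integers n ≥ 1, ∫_0^π sin²(nx) dx = ∫_0^π cos²(nx) dx = π/2; for n ≠ n', ∫_0^π sin(nx)sin(n'x) dx = ∫_0^π cos(nx)cos(n'x) dx = 0; and by product-to-sum, ∫_0^π sin(nx)cos(n'x) dx = ½∫_0^π [sin((n+n')x) + sin((n−n')x)] dx, which is 0 when n+n' is even and 2n/(n²−n'²) when n+n' is odd (it need not vanish on (0, π)). For the constant mode: ∫_0^π 1 dx = π, ∫_0^π cos(nx) dx = 0, ∫_0^π sin(nx) dx = (1−(−1)^n)/n.
  u² squared terms: (-4)²·∫1 dx = 16·π = 16*π;  (2)²·∫sin(x)² dx = 4·π/2 = 2*π.
  u² cross terms: 2·(-4)·(2)·∫1·sin(x) dx = -16·(2) = -32.
  So ∫_0^π u² dx = 16*π + 2*π − 32 = -32 + 18*π.
  (u')² squared terms: (2)²·∫cos(x)² dx = 4·π/2 = 2*π.
  So ∫_0^π (u')² dx = 2*π.
||u||_{H^1}^2 = (-32 + 18*π) + (2*π) = -32 + 20*π.


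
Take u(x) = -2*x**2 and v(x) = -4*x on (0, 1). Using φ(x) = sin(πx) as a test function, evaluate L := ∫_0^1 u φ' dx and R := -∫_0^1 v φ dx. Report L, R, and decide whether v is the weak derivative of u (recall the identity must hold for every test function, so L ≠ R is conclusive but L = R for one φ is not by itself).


LHS = 4/π, RHS = 4/π. Yes, v = u' weakly.

u(x) = -2*x**2, classical derivative u'(x) = -4*x.
φ(x) = sin(πx), so φ'(x) = π*cos(π*x).
Note φ(0) = φ(1) = 0, so the boundary term u·φ vanishes.
LHS = ∫_0^1 u(x) φ'(x) dx = ∫_0^1 (-2*π*x^2*cos(π*x)) dx. Term by term:
  ∫_0^1 -2*π*x^2*cos(π*x) dx = 4/π.
So LHS = 4/π.
∫_0^1 v(x) φ(x) dx = ∫_0^1 (-4*x*sin(π*x)) dx. Term by term:
  ∫_0^1 -4*x*sin(π*x) dx = -4/π.
So RHS = -∫_0^1 v(x) φ(x) dx = 4/π.
LHS = RHS, so the identity holds for this test φ.
Moreover u is smooth here and v(x) = u'(x) = -4*x pointwise, so the identity holds for every test function. Hence v is the weak derivative of u.


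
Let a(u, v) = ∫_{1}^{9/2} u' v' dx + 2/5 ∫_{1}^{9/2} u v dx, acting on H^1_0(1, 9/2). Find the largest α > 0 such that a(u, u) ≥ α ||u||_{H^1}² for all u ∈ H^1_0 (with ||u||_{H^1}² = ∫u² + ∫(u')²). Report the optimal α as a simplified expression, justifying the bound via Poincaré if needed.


α = 2*(49 + 10*π^2)/(5*(4*π^2 + 49))

Coercivity of a(·,·) on H^1_0(1, 9/2) means a(u, u) ≥ α ||u||_{H^1}² for every u ∈ H^1_0.
The interval has length L = 7/2, and Poincaré/coercivity depend only on L. Here a(u, u) = ∫(u')² + (2/5)·∫u².
Here 0 < c = 2/5 < 1. The condition a(u,u) ≥ α||u||_{H^1}² reads (1−α)∫(u')² ≥ (α−c)∫u². Any admissible α is ≤ 1 (rapidly oscillating u have ∫u²/∫(u')² → 0), and α = 1 would force 0 ≥ (1−c)∫u², impossible since c < 1; so 1−α > 0. By the sharp Poincaré inequality on H^1_0 of an interval of length L, ∫(u')² ≥ (π/L)²∫u² with equality for the first sine mode sin(π(x−x₀)/L) (x₀ the left endpoint), so the inequality holds for all u iff (1−α)(π/L)² ≥ α − c, i.e. α ≤ ((π/L)² + c)/((π/L)² + 1) = (1 + c(L/π)²)/(1 + (L/π)²). With (π/L)² = 4*π^2/49 and c = 2/5, the largest admissible constant is α = ((π/L)² + c)/((π/L)² + 1).
Simplifying, α = 2*(49 + 10*π^2)/(5*(4*π^2 + 49)).


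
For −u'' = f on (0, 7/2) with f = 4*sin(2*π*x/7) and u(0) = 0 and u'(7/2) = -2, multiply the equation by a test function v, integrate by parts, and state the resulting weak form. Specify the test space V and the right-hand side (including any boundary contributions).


V = {v ∈ H^1(0, 7/2) : v(0) = 0} (test functions vanish at x = 0 where u is specified); weak form: ∫_0^7/2 u'v' dx = ∫_0^7/2 (4*sin(2*π*x/7)) v dx − 2·v(7/2) for all v ∈ V.

Multiply both sides by a test function v and integrate from 0 to 7/2:
  ∫_0^7/2 −u''(x) v(x) dx = ∫_0^7/2 f(x) v(x) dx.
Integrate the LHS by parts once:
  ∫_0^7/2 −u'' v dx = −[u'(x) v(x)]_0^7/2 + ∫_0^7/2 u'(x) v'(x) dx.
Thus ∫_0^7/2 u'(x) v'(x) dx = ∫_0^7/2 f(x) v(x) dx + [u'(x) v(x)]_0^7/2.
Choose V so that boundary terms are either known or forced to vanish.
Mixed BC: u(0) = 0 (Dirichlet) and u'(7/2) = -2 (Neumann). Define V = {v ∈ H^1(0, 7/2) : v(0) = 0}. Then [u' v]_0^7/2 = u'(7/2)·v(7/2) − u'(0)·0 = − 2·v(7/2).
Weak formulation: find u (satisfying any essential BC) such that ∫_0^7/2 u'(x) v'(x) dx = ∫_0^7/2 f v dx − 2·v(7/2) for all v ∈ V (Dirichlet at 0 absorbed into V; Neumann datum at x = 7/2 contributes the boundary term).
Substituting f(x) = 4*sin(2*π*x/7), the right-hand side is ∫_0^7/2 (4*sin(2*π*x/7)) v dx − 2·v(7/2).


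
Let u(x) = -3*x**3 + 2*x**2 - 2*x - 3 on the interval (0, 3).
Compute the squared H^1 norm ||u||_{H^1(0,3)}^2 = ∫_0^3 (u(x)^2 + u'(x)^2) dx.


||u||_{H^1}^2 = 366069/70

The H^1 norm (squared) on an interval (0, L) is
  ||u||_{H^1}^2 = ∫_0^L u(x)^2 dx + ∫_0^L u'(x)^2 dx.
Compute u'(x) = -9*x**2 + 4*x - 2.
Then u(x)^2 = 9*x**6 - 12*x**5 + 16*x**4 + 10*x**3 - 8*x**2 + 12*x + 9 and u'(x)^2 = 81*x**4 - 72*x**3 + 52*x**2 - 16*x + 4.
Integrate each monomial from 0 to 3 using ∫_0^3 c·x^n dx = c·3^(n+1)/(n+1):
  ∫_0^3 u(x)^2 dx = ∫_0^3 (9*x^6 - 12*x^5 + 16*x^4 + 10*x^3 - 8*x^2 + 12*x + 9) dx. Term by term:
    ∫_0^3 9*x^6 dx = 19683/7;  ∫_0^3 -12*x^5 dx = -1458;  ∫_0^3 16*x^4 dx = 3888/5;
    ∫_0^3 10*x^3 dx = 405/2;  ∫_0^3 -8*x^2 dx = -72;  ∫_0^3 12*x dx = 54;
    ∫_0^3 9 dx = 27.
  Sum: 19683/7 − 1458 + 3888/5 + 405/2 − 72 + 54 + 27 = 164007/70.
  ∫_0^3 u'(x)^2 dx = ∫_0^3 (81*x^4 - 72*x^3 + 52*x^2 - 16*x + 4) dx. Term by term:
    ∫_0^3 81*x^4 dx = 19683/5;  ∫_0^3 -72*x^3 dx = -1458;  ∫_0^3 52*x^2 dx = 468;
    ∫_0^3 -16*x dx = -72;  ∫_0^3 4 dx = 12.
  Sum: 19683/5 − 1458 + 468 − 72 + 12 = 14433/5.
Adding: ||u||_{H^1}^2 = 164007/70 + 14433/5 = 366069/70.


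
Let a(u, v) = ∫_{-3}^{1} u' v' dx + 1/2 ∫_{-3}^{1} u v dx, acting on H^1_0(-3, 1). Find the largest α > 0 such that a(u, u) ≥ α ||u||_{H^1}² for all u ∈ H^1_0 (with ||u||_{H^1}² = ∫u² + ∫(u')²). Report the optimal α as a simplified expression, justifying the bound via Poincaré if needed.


α = (8 + π^2)/(π^2 + 16)

Coercivity of a(·,·) on H^1_0(-3, 1) means a(u, u) ≥ α ||u||_{H^1}² for every u ∈ H^1_0.
The interval has length L = 4, and Poincaré/coercivity depend only on L. Here a(u, u) = ∫(u')² + (1/2)·∫u².
Here 0 < c = 1/2 < 1. The condition a(u,u) ≥ α||u||_{H^1}² reads (1−α)∫(u')² ≥ (α−c)∫u². Any admissible α is ≤ 1 (rapidly oscillating u have ∫u²/∫(u')² → 0), and α = 1 would force 0 ≥ (1−c)∫u², impossible since c < 1; so 1−α > 0. By the sharp Poincaré inequality on H^1_0 of an interval of length L, ∫(u')² ≥ (π/L)²∫u² with equality for the first sine mode sin(π(x−x₀)/L) (x₀ the left endpoint), so the inequality holds for all u iff (1−α)(π/L)² ≥ α − c, i.e. α ≤ ((π/L)² + c)/((π/L)² + 1) = (1 + c(L/π)²)/(1 + (L/π)²). With (π/L)² = π^2/16 and c = 1/2, the largest admissible constant is α = ((π/L)² + c)/((π/L)² + 1).
Simplifying, α = (8 + π^2)/(π^2 + 16).


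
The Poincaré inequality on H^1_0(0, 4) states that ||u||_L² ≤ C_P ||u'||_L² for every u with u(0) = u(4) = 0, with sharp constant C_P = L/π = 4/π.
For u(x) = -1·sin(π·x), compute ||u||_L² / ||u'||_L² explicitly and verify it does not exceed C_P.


||u||_L² / ||u'||_L² = 1/π < C_P = 4/π.

u(x) = -1·sin(π·x), so u'(x) = -π*cos(π*x).
Writing u(x) = A·sin(kπx/L) with A = -1 and k = 4, use ∫_0^L sin²(kπx/L) dx = L/2 and ∫_0^L cos²(kπx/L) dx = L/2.
u² = 1·sin²(π·x) and (u')² = π^2·cos²(π·x), and each of sin², cos² integrates to L/2 = 2 over (0, 4).
∫_0^4 u² dx = 2, so ||u||_L² = sqrt(2).
∫_0^4 (u')² dx = 2*π^2, so ||u'||_L² = sqrt(2)*π.
Ratio ||u||_L² / ||u'||_L² = 1/π.
Sharp Poincaré constant on H^1_0(0, 4) is C_P = L/π = 4/π, achieved by sin(π/4·x).
This is the k = 4 harmonic; the ratio L/(kπ) is strictly less than C_P = L/π, consistent with the sharp inequality ||u||_L² ≤ C_P ||u'||_L².
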